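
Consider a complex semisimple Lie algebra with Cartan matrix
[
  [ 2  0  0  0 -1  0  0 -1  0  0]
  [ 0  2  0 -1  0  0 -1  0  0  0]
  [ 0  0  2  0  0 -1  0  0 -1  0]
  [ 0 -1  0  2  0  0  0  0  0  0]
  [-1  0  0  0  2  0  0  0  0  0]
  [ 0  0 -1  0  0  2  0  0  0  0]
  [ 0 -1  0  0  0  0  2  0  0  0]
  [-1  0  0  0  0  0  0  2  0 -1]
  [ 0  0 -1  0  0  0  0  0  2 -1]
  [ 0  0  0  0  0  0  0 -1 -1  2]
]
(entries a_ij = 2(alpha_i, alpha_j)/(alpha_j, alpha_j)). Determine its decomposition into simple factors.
A_3 (sl(4)) ⊕ A_7 (sl(8))

The diagram associated to this matrix has two connected components: the simple roots {alpha_2, alpha_4, alpha_7} form a chain of 3 nodes with single edges (A_3), and {alpha_1, alpha_3, alpha_5, alpha_6, alpha_8, alpha_9, alpha_10} form a chain of 7 nodes with single edges (A_7). A semisimple Lie algebra decomposes uniquely as the direct sum of simple ideals, one per connected component of its Dynkin diagram, so g ≅ A_3 ⊕ A_7 (dimension 15 + 63 = 78).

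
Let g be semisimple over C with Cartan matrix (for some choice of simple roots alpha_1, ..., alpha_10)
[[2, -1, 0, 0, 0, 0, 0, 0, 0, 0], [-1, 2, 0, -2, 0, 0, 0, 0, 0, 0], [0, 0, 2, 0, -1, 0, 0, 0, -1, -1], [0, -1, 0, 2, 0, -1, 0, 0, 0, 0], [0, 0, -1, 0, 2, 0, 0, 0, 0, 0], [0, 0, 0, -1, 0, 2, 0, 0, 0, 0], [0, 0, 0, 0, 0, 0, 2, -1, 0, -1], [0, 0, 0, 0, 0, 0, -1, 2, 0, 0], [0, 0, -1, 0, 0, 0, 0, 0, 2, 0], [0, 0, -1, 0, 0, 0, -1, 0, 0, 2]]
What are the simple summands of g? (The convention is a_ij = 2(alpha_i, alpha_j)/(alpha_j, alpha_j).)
D_6 ⊕ F_4

The diagram associated to this matrix has two connected components: the simple roots {alpha_3, alpha_5, alpha_7, alpha_8, alpha_9, alpha_10} form a chain of 4 nodes with a fork of two nodes at one end (D_6), and {alpha_1, alpha_2, alpha_4, alpha_6} form a chain of 4 nodes with a double edge between the middle two (F_4). A semisimple Lie algebra decomposes uniquely as the direct sum of simple ideals, one per connected component of its Dynkin diagram, so g ≅ D_6 ⊕ F_4 (dimension 66 + 52 = 118).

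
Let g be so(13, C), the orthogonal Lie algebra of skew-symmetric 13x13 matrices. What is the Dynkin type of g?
This is so(13) with 13 odd, which has dimension 13(13-1)/2 = 78 and rank (13-1)/2 = 6. In the classification of classical Lie algebras, the orthogonal algebra so(2n+1) in an odd number of variables has type B_n; here n = 6, so the Dynkin diagram is a chain of 6 nodes with a double edge at one end; the terminal node there is the unique short simple root (B_6). Hence the type is B_6.

B_6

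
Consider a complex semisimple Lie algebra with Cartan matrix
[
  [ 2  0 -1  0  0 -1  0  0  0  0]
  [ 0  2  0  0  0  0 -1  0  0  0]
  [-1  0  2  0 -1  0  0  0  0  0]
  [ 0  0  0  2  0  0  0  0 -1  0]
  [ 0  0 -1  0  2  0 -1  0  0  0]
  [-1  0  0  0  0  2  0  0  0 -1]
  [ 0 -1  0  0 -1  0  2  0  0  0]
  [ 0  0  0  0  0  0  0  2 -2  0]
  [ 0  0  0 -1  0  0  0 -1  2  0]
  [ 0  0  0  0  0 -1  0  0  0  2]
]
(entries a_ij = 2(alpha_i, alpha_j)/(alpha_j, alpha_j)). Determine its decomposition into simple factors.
type A_7 ⊕ type C_3

The diagram associated to this matrix has two connected components: the simple roots {alpha_1, alpha_2, alpha_3, alpha_5, alpha_6, alpha_7, alpha_10} form a chain of 7 nodes with single edges (A_7), and {alpha_4, alpha_8, alpha_9} form a chain of 3 nodes with a double edge at one end; the terminal node there is the unique long simple root (C_3). A semisimple Lie algebra decomposes uniquely as the direct sum of simple ideals, one per connected component of its Dynkin diagram, so g ≅ A_7 ⊕ C_3 (dimension 63 + 21 = 84).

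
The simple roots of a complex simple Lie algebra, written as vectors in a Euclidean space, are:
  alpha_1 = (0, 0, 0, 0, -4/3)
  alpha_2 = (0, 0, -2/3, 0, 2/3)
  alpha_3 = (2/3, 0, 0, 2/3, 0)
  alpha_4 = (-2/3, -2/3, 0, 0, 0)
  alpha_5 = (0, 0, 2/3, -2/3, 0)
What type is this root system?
C5

Compute the Cartan integers a_ij = 2(alpha_i, alpha_j)/(alpha_j, alpha_j); the resulting 5x5 Cartan matrix is
[[2, -2, 0, 0, 0], [-1, 2, 0, 0, -1], [0, 0, 2, -1, -1], [0, 0, -1, 2, 0], [0, -1, -1, 0, 2]].
The roots have two lengths (squared-length ratio 2:1); the short ones are alpha_{2,3,4,5}. The associated Dynkin diagram is a chain of 5 nodes with a double edge at one end; the terminal node there is the unique long simple root (C_5), so the type is C_5 (the algebra sp(10)).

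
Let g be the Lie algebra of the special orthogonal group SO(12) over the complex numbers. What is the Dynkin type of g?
D_6 (so(12))

This is so(12) with 12 even, which has dimension 12(12-1)/2 = 66 and rank 12/2 = 6. In the classification of classical Lie algebras, the orthogonal algebra so(2n) in an even number of variables has type D_n; here n = 6, so the Dynkin diagram is a chain of 4 nodes with a fork of two nodes at one end (D_6). Hence the type is D_6.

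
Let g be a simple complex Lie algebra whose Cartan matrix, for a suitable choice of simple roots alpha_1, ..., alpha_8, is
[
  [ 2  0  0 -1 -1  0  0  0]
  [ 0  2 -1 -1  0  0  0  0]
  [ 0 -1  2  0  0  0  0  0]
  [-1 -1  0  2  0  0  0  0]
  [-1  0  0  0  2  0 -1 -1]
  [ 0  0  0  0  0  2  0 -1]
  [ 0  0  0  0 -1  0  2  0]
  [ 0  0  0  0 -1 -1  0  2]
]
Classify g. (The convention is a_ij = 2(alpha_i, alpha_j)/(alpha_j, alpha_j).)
type E_8

The matrix has rank 8 with 2's on the diagonal. Reading the off-diagonal entries as Dynkin edges (a single edge where a_ij = a_ji = -1; a double or triple edge where a_ij * a_ji = 2 or 3), the diagram is a chain of 7 nodes with one extra node attached to the third node from one end (E_8). One simple-root ordering that puts it in standard form is (alpha_6, alpha_7, alpha_8, alpha_5, alpha_1, alpha_4, alpha_2, alpha_3). So the algebra is type E_8.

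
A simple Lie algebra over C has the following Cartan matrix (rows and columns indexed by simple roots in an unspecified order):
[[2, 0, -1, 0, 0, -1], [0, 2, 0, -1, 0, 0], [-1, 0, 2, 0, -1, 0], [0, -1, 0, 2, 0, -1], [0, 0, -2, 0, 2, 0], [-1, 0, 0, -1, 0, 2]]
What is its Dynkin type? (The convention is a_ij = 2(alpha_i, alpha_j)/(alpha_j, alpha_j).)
C6

The matrix has rank 6 with 2's on the diagonal. Reading the off-diagonal entries as Dynkin edges (a single edge where a_ij = a_ji = -1; a double or triple edge where a_ij * a_ji = 2 or 3), the diagram is a chain of 6 nodes with a double edge at one end; the terminal node there is the unique long simple root (C_6). One simple-root ordering that puts it in standard form is (alpha_2, alpha_4, alpha_6, alpha_1, alpha_3, alpha_5). So the algebra is type C_6, i.e. sp(12).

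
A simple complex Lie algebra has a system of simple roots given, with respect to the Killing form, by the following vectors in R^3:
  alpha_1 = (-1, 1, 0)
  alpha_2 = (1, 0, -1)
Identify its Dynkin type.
Compute the Cartan integers a_ij = 2(alpha_i, alpha_j)/(alpha_j, alpha_j); the resulting 2x2 Cartan matrix is
[[2, -1], [-1, 2]].
All simple roots have the same length, so the diagram is simply laced. The associated Dynkin diagram is a chain of 2 nodes with single edges (A_2), so the type is A_2 (the algebra sl(3)).

A_2 (sl(3))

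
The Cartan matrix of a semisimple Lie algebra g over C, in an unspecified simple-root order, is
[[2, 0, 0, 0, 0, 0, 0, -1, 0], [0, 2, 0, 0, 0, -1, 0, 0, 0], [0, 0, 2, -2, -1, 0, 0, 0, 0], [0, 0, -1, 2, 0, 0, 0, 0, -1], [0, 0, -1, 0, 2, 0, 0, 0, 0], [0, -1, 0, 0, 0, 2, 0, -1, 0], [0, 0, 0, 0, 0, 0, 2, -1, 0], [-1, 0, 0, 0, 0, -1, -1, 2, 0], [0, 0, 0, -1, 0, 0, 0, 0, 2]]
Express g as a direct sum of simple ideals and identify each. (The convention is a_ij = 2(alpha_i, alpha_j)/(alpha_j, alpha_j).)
D_5 (so(10)) ⊕ F_4

The diagram associated to this matrix has two connected components: the simple roots {alpha_1, alpha_2, alpha_6, alpha_7, alpha_8} form a chain of 3 nodes with a fork of two nodes at one end (D_5), and {alpha_3, alpha_4, alpha_5, alpha_9} form a chain of 4 nodes with a double edge between the middle two (F_4). A semisimple Lie algebra decomposes uniquely as the direct sum of simple ideals, one per connected component of its Dynkin diagram, so g ≅ D_5 ⊕ F_4 (dimension 45 + 52 = 97).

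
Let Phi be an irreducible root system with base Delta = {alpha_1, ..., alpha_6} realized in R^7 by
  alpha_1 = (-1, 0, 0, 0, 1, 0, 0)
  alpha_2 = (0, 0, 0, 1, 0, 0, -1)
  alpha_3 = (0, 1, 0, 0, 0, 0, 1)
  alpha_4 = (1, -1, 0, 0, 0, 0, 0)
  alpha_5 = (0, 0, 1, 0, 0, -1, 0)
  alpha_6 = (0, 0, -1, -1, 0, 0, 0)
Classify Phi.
Compute the Cartan integers a_ij = 2(alpha_i, alpha_j)/(alpha_j, alpha_j); the resulting 6x6 Cartan matrix is
[[2, 0, 0, -1, 0, 0], [0, 2, -1, 0, 0, -1], [0, -1, 2, -1, 0, 0], [-1, 0, -1, 2, 0, 0], [0, 0, 0, 0, 2, -1], [0, -1, 0, 0, -1, 2]].
All simple roots have the same length, so the diagram is simply laced. The associated Dynkin diagram is a chain of 6 nodes with single edges (A_6), so the type is A_6 (the algebra sl(7)).

A6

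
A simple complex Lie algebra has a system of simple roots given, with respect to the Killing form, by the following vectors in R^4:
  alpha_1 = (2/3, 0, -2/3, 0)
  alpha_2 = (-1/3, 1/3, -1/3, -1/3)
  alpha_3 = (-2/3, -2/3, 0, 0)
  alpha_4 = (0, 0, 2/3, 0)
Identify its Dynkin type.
type F_4

Compute the Cartan integers a_ij = 2(alpha_i, alpha_j)/(alpha_j, alpha_j); the resulting 4x4 Cartan matrix is
[[2, 0, -1, -2], [0, 2, 0, -1], [-1, 0, 2, 0], [-1, -1, 0, 2]].
The roots have two lengths (squared-length ratio 2:1); the short ones are alpha_{2,4}. The associated Dynkin diagram is a chain of 4 nodes with a double edge between the middle two (F_4), so the type is F_4.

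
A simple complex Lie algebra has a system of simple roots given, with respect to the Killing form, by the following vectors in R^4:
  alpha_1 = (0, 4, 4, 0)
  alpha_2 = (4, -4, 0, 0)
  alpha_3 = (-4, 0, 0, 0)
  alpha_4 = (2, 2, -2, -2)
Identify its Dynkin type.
F_4

Compute the Cartan integers a_ij = 2(alpha_i, alpha_j)/(alpha_j, alpha_j); the resulting 4x4 Cartan matrix is
[[2, -1, 0, 0], [-1, 2, -2, 0], [0, -1, 2, -1], [0, 0, -1, 2]].
The roots have two lengths (squared-length ratio 2:1); the short ones are alpha_{3,4}. The associated Dynkin diagram is a chain of 4 nodes with a double edge between the middle two (F_4), so the type is F_4.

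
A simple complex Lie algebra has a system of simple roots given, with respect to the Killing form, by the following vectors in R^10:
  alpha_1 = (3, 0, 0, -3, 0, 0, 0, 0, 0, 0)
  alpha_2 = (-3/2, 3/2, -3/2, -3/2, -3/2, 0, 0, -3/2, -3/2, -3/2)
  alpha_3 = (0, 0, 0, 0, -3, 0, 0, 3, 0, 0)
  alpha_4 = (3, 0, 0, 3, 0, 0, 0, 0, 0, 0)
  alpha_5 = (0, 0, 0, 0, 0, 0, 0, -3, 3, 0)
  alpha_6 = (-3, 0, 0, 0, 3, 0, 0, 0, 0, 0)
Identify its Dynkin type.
Compute the Cartan integers a_ij = 2(alpha_i, alpha_j)/(alpha_j, alpha_j); the resulting 6x6 Cartan matrix is
[[2, 0, 0, 0, 0, -1], [0, 2, 0, -1, 0, 0], [0, 0, 2, 0, -1, -1], [0, -1, 0, 2, 0, -1], [0, 0, -1, 0, 2, 0], [-1, 0, -1, -1, 0, 2]].
All simple roots have the same length, so the diagram is simply laced. The associated Dynkin diagram is a chain of 5 nodes with one extra node attached to the third node from one end (E_6), so the type is E_6.

E_6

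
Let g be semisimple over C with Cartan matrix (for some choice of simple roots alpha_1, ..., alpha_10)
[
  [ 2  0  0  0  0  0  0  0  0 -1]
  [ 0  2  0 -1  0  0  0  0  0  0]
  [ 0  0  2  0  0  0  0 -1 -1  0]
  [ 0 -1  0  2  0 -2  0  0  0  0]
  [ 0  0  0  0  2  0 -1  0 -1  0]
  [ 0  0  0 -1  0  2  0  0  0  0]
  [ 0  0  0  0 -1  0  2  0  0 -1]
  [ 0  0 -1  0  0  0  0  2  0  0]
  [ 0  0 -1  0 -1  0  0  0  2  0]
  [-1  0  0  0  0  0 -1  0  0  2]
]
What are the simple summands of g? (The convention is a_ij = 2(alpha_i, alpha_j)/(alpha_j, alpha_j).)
The diagram associated to this matrix has two connected components: the simple roots {alpha_1, alpha_3, alpha_5, alpha_7, alpha_8, alpha_9, alpha_10} form a chain of 7 nodes with single edges (A_7), and {alpha_2, alpha_4, alpha_6} form a chain of 3 nodes with a double edge at one end; the terminal node there is the unique short simple root (B_3). A semisimple Lie algebra decomposes uniquely as the direct sum of simple ideals, one per connected component of its Dynkin diagram, so g ≅ A_7 ⊕ B_3 (dimension 63 + 21 = 84).

A_7 (sl(8)) ⊕ B_3 (so(7))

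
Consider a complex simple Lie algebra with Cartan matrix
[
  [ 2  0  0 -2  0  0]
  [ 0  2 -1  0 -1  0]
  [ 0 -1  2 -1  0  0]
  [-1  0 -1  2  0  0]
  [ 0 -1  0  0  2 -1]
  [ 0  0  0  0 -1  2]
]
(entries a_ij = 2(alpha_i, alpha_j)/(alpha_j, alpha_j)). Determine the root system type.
The matrix has rank 6 with 2's on the diagonal. Reading the off-diagonal entries as Dynkin edges (a single edge where a_ij = a_ji = -1; a double or triple edge where a_ij * a_ji = 2 or 3), the diagram is a chain of 6 nodes with a double edge at one end; the terminal node there is the unique long simple root (C_6). One simple-root ordering that puts it in standard form is (alpha_6, alpha_5, alpha_2, alpha_3, alpha_4, alpha_1). So the algebra is type C_6, i.e. sp(12).

C6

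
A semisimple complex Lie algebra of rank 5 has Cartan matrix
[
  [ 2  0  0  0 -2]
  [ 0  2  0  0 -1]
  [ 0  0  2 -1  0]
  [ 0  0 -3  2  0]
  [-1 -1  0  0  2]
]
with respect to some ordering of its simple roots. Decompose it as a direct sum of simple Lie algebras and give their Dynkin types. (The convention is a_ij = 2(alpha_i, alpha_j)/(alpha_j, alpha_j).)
type C_3 ⊕ type G_2

The diagram associated to this matrix has two connected components: the simple roots {alpha_1, alpha_2, alpha_5} form a chain of 3 nodes with a double edge at one end; the terminal node there is the unique long simple root (C_3), and {alpha_3, alpha_4} form two nodes joined by a triple edge (G_2). A semisimple Lie algebra decomposes uniquely as the direct sum of simple ideals, one per connected component of its Dynkin diagram, so g ≅ C_3 ⊕ G_2 (dimension 21 + 14 = 35).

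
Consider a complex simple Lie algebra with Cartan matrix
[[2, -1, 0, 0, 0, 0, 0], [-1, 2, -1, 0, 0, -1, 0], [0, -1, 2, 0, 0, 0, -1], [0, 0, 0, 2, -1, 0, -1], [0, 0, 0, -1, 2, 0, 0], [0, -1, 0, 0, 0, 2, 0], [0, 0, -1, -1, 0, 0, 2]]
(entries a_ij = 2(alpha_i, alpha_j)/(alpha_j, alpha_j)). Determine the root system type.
The matrix has rank 7 with 2's on the diagonal. Reading the off-diagonal entries as Dynkin edges (a single edge where a_ij = a_ji = -1; a double or triple edge where a_ij * a_ji = 2 or 3), the diagram is a chain of 5 nodes with a fork of two nodes at one end (D_7). One simple-root ordering that puts it in standard form is (alpha_5, alpha_4, alpha_7, alpha_3, alpha_2, alpha_6, alpha_1). So the algebra is type D_7, i.e. so(14).

D7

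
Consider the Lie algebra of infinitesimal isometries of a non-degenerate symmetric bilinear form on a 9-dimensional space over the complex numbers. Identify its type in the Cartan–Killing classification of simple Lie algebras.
This is so(9) with 9 odd, which has dimension 9(9-1)/2 = 36 and rank (9-1)/2 = 4. In the classification of classical Lie algebras, the orthogonal algebra so(2n+1) in an odd number of variables has type B_n; here n = 4, so the Dynkin diagram is a chain of 4 nodes with a double edge at one end; the terminal node there is the unique short simple root (B_4). Hence the type is B_4.

B4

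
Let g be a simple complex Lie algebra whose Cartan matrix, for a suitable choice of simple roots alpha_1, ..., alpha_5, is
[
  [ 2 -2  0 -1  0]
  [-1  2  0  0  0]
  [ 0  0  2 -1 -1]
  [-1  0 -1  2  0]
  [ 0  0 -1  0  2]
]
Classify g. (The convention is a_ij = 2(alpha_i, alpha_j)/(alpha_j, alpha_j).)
type B_5

The matrix has rank 5 with 2's on the diagonal. Reading the off-diagonal entries as Dynkin edges (a single edge where a_ij = a_ji = -1; a double or triple edge where a_ij * a_ji = 2 or 3), the diagram is a chain of 5 nodes with a double edge at one end; the terminal node there is the unique short simple root (B_5). One simple-root ordering that puts it in standard form is (alpha_5, alpha_3, alpha_4, alpha_1, alpha_2). So the algebra is type B_5, i.e. so(11).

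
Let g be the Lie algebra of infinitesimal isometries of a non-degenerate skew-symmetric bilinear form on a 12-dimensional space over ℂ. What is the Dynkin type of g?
This is sp(12), which has dimension 12(12+1)/2 = 78 and rank 12/2 = 6. In the classification of classical Lie algebras, the symplectic algebra sp(2n) has type C_n; here n = 6, so the Dynkin diagram is a chain of 6 nodes with a double edge at one end; the terminal node there is the unique long simple root (C_6). Hence the type is C_6.

C6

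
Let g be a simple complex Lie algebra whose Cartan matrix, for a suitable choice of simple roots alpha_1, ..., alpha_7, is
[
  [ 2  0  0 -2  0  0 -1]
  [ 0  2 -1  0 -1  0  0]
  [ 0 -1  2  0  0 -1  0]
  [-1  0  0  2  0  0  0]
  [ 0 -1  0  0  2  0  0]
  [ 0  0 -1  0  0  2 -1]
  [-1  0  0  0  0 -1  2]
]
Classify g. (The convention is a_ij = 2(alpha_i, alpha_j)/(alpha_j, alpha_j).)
B_7

The matrix has rank 7 with 2's on the diagonal. Reading the off-diagonal entries as Dynkin edges (a single edge where a_ij = a_ji = -1; a double or triple edge where a_ij * a_ji = 2 or 3), the diagram is a chain of 7 nodes with a double edge at one end; the terminal node there is the unique short simple root (B_7). One simple-root ordering that puts it in standard form is (alpha_5, alpha_2, alpha_3, alpha_6, alpha_7, alpha_1, alpha_4). So the algebra is type B_7, i.e. so(15).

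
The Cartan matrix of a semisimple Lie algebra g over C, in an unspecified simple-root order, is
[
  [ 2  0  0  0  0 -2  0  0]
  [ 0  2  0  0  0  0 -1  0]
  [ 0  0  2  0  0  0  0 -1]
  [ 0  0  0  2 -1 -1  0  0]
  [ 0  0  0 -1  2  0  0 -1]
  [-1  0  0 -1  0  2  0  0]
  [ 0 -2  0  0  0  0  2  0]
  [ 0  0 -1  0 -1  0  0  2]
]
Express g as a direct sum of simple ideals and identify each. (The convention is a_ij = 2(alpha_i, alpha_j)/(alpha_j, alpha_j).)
The diagram associated to this matrix has two connected components: the simple roots {alpha_2, alpha_7} form a chain of 2 nodes with a double edge at one end; the terminal node there is the unique short simple root (B_2), and {alpha_1, alpha_3, alpha_4, alpha_5, alpha_6, alpha_8} form a chain of 6 nodes with a double edge at one end; the terminal node there is the unique long simple root (C_6). A semisimple Lie algebra decomposes uniquely as the direct sum of simple ideals, one per connected component of its Dynkin diagram, so g ≅ B_2 ⊕ C_6 (dimension 10 + 78 = 88).

B2 ⊕ C6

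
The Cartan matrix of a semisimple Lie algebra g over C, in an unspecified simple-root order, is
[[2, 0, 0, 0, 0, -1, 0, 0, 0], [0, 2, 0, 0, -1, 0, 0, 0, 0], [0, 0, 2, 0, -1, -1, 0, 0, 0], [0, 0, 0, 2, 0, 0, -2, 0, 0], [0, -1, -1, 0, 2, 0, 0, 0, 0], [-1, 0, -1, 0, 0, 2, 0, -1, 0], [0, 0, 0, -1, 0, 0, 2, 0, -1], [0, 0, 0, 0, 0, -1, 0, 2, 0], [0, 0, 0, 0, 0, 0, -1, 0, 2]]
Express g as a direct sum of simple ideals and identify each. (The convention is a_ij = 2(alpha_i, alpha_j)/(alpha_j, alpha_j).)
C_3 (sp(6)) + D_6 (so(12))

The diagram associated to this matrix has two connected components: the simple roots {alpha_4, alpha_7, alpha_9} form a chain of 3 nodes with a double edge at one end; the terminal node there is the unique long simple root (C_3), and {alpha_1, alpha_2, alpha_3, alpha_5, alpha_6, alpha_8} form a chain of 4 nodes with a fork of two nodes at one end (D_6). A semisimple Lie algebra decomposes uniquely as the direct sum of simple ideals, one per connected component of its Dynkin diagram, so g ≅ C_3 ⊕ D_6 (dimension 21 + 66 = 87).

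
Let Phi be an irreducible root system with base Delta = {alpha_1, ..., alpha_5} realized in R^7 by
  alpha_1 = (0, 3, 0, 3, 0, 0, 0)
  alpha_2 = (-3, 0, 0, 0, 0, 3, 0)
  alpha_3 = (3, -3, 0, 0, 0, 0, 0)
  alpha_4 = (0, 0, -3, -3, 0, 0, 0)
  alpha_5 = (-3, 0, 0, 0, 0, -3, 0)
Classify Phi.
D5

Compute the Cartan integers a_ij = 2(alpha_i, alpha_j)/(alpha_j, alpha_j); the resulting 5x5 Cartan matrix is
[[2, 0, -1, -1, 0], [0, 2, -1, 0, 0], [-1, -1, 2, 0, -1], [-1, 0, 0, 2, 0], [0, 0, -1, 0, 2]].
All simple roots have the same length, so the diagram is simply laced. The associated Dynkin diagram is a chain of 3 nodes with a fork of two nodes at one end (D_5), so the type is D_5 (the algebra so(10)).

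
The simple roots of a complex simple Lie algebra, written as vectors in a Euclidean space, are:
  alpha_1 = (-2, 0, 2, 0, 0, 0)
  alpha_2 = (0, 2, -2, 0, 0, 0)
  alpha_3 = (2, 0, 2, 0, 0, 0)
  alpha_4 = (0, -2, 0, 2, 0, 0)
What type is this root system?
Compute the Cartan integers a_ij = 2(alpha_i, alpha_j)/(alpha_j, alpha_j); the resulting 4x4 Cartan matrix is
[[2, -1, 0, 0], [-1, 2, -1, -1], [0, -1, 2, 0], [0, -1, 0, 2]].
All simple roots have the same length, so the diagram is simply laced. The associated Dynkin diagram is a chain of 2 nodes with a fork of two nodes at one end (D_4), so the type is D_4 (the algebra so(8)).

D_4 (so(8))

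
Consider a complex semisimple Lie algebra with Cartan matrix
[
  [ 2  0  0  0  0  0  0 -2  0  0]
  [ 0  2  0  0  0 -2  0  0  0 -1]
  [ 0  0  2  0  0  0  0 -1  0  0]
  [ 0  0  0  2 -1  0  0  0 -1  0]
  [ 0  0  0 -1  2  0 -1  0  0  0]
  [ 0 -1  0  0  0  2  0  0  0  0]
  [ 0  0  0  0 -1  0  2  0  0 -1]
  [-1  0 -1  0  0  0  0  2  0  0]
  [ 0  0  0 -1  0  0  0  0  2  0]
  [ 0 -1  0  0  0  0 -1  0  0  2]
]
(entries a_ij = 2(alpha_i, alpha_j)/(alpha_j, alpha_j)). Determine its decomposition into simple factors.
B_7 (so(15)) ⊕ C_3 (sp(6))

The diagram associated to this matrix has two connected components: the simple roots {alpha_2, alpha_4, alpha_5, alpha_6, alpha_7, alpha_9, alpha_10} form a chain of 7 nodes with a double edge at one end; the terminal node there is the unique short simple root (B_7), and {alpha_1, alpha_3, alpha_8} form a chain of 3 nodes with a double edge at one end; the terminal node there is the unique long simple root (C_3). A semisimple Lie algebra decomposes uniquely as the direct sum of simple ideals, one per connected component of its Dynkin diagram, so g ≅ B_7 ⊕ C_3 (dimension 105 + 21 = 126).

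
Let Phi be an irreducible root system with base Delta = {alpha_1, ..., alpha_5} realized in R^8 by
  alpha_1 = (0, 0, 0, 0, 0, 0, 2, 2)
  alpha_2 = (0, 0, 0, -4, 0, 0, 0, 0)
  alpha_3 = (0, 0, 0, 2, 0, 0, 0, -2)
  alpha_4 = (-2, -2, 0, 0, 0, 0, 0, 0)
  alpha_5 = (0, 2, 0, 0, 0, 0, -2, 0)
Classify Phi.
type C_5

Compute the Cartan integers a_ij = 2(alpha_i, alpha_j)/(alpha_j, alpha_j); the resulting 5x5 Cartan matrix is
[[2, 0, -1, 0, -1], [0, 2, -2, 0, 0], [-1, -1, 2, 0, 0], [0, 0, 0, 2, -1], [-1, 0, 0, -1, 2]].
The roots have two lengths (squared-length ratio 2:1); the short ones are alpha_{1,3,4,5}. The associated Dynkin diagram is a chain of 5 nodes with a double edge at one end; the terminal node there is the unique long simple root (C_5), so the type is C_5 (the algebra sp(10)).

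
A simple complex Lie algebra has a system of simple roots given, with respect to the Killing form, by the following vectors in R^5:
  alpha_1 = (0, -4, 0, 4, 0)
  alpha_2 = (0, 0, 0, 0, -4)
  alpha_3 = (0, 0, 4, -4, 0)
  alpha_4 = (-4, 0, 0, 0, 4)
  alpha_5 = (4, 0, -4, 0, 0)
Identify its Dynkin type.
type B_5

Compute the Cartan integers a_ij = 2(alpha_i, alpha_j)/(alpha_j, alpha_j); the resulting 5x5 Cartan matrix is
[[2, 0, -1, 0, 0], [0, 2, 0, -1, 0], [-1, 0, 2, 0, -1], [0, -2, 0, 2, -1], [0, 0, -1, -1, 2]].
The roots have two lengths (squared-length ratio 2:1); the short ones are alpha_{2}. The associated Dynkin diagram is a chain of 5 nodes with a double edge at one end; the terminal node there is the unique short simple root (B_5), so the type is B_5 (the algebra so(11)).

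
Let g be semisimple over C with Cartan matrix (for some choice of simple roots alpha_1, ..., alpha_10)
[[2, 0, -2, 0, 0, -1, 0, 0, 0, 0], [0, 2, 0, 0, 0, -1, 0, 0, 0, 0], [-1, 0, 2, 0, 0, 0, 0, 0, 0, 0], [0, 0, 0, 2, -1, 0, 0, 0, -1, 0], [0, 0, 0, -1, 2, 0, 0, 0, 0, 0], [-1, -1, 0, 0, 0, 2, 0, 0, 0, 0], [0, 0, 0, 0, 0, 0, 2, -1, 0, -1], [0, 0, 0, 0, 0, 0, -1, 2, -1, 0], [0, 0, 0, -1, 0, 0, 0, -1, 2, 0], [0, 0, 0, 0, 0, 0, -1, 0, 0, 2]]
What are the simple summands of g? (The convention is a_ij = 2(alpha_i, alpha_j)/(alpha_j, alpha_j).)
A_6 + B_4

The diagram associated to this matrix has two connected components: the simple roots {alpha_4, alpha_5, alpha_7, alpha_8, alpha_9, alpha_10} form a chain of 6 nodes with single edges (A_6), and {alpha_1, alpha_2, alpha_3, alpha_6} form a chain of 4 nodes with a double edge at one end; the terminal node there is the unique short simple root (B_4). A semisimple Lie algebra decomposes uniquely as the direct sum of simple ideals, one per connected component of its Dynkin diagram, so g ≅ A_6 ⊕ B_4 (dimension 48 + 36 = 84).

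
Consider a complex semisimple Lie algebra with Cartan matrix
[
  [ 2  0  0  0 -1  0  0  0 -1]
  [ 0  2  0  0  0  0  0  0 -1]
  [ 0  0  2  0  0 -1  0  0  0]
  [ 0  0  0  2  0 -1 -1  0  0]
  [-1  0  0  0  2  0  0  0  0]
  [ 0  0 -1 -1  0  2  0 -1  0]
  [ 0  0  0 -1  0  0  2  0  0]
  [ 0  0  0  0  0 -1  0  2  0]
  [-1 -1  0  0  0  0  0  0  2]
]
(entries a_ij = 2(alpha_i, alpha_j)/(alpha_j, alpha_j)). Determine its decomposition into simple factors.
A_4 (sl(5)) + D_5 (so(10))

The diagram associated to this matrix has two connected components: the simple roots {alpha_1, alpha_2, alpha_5, alpha_9} form a chain of 4 nodes with single edges (A_4), and {alpha_3, alpha_4, alpha_6, alpha_7, alpha_8} form a chain of 3 nodes with a fork of two nodes at one end (D_5). A semisimple Lie algebra decomposes uniquely as the direct sum of simple ideals, one per connected component of its Dynkin diagram, so g ≅ A_4 ⊕ D_5 (dimension 24 + 45 = 69).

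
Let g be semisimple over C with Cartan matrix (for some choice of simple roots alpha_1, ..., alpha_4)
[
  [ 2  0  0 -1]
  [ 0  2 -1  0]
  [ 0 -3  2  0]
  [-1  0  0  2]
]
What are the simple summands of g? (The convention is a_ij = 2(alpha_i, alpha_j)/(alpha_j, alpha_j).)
The diagram associated to this matrix has two connected components: the simple roots {alpha_1, alpha_4} form a chain of 2 nodes with single edges (A_2), and {alpha_2, alpha_3} form two nodes joined by a triple edge (G_2). A semisimple Lie algebra decomposes uniquely as the direct sum of simple ideals, one per connected component of its Dynkin diagram, so g ≅ A_2 ⊕ G_2 (dimension 8 + 14 = 22).

A2 + G2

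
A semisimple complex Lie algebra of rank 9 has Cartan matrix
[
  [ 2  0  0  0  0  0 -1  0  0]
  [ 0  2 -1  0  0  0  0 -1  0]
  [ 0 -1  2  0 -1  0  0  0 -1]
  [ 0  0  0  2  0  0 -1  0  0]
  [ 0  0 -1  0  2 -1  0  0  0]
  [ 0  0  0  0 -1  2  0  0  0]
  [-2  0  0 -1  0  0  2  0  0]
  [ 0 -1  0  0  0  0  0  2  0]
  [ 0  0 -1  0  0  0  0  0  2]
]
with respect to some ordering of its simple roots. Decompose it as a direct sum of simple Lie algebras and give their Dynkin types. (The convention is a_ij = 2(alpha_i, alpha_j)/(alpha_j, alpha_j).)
B_3 (so(7)) + E_6

The diagram associated to this matrix has two connected components: the simple roots {alpha_1, alpha_4, alpha_7} form a chain of 3 nodes with a double edge at one end; the terminal node there is the unique short simple root (B_3), and {alpha_2, alpha_3, alpha_5, alpha_6, alpha_8, alpha_9} form a chain of 5 nodes with one extra node attached to the third node from one end (E_6). A semisimple Lie algebra decomposes uniquely as the direct sum of simple ideals, one per connected component of its Dynkin diagram, so g ≅ B_3 ⊕ E_6 (dimension 21 + 78 = 99).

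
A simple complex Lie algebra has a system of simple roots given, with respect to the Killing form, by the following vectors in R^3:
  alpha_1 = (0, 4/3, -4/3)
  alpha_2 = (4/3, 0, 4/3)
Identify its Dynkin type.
A2

Compute the Cartan integers a_ij = 2(alpha_i, alpha_j)/(alpha_j, alpha_j); the resulting 2x2 Cartan matrix is
[[2, -1], [-1, 2]].
All simple roots have the same length, so the diagram is simply laced. The associated Dynkin diagram is a chain of 2 nodes with single edges (A_2), so the type is A_2 (the algebra sl(3)).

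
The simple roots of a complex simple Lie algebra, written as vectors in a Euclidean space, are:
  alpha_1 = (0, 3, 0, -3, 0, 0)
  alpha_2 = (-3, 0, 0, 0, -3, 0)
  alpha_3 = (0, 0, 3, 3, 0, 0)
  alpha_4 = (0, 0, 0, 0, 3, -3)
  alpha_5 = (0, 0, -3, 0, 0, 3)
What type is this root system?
A_5 (sl(6))

Compute the Cartan integers a_ij = 2(alpha_i, alpha_j)/(alpha_j, alpha_j); the resulting 5x5 Cartan matrix is
[[2, 0, -1, 0, 0], [0, 2, 0, -1, 0], [-1, 0, 2, 0, -1], [0, -1, 0, 2, -1], [0, 0, -1, -1, 2]].
All simple roots have the same length, so the diagram is simply laced. The associated Dynkin diagram is a chain of 5 nodes with single edges (A_5), so the type is A_5 (the algebra sl(6)).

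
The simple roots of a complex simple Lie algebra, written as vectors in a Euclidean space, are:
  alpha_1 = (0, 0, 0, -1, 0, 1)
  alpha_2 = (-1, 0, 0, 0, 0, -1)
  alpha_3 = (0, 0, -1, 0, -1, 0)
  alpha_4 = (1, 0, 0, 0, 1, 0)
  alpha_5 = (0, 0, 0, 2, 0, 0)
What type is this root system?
Compute the Cartan integers a_ij = 2(alpha_i, alpha_j)/(alpha_j, alpha_j); the resulting 5x5 Cartan matrix is
[[2, -1, 0, 0, -1], [-1, 2, 0, -1, 0], [0, 0, 2, -1, 0], [0, -1, -1, 2, 0], [-2, 0, 0, 0, 2]].
The roots have two lengths (squared-length ratio 2:1); the short ones are alpha_{1,2,3,4}. The associated Dynkin diagram is a chain of 5 nodes with a double edge at one end; the terminal node there is the unique long simple root (C_5), so the type is C_5 (the algebra sp(10)).

type C_5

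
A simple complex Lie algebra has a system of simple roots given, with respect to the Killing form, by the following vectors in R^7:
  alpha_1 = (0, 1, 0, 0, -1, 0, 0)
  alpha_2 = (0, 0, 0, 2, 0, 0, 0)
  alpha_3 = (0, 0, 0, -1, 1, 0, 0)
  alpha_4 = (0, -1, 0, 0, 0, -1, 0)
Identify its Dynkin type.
Compute the Cartan integers a_ij = 2(alpha_i, alpha_j)/(alpha_j, alpha_j); the resulting 4x4 Cartan matrix is
[[2, 0, -1, -1], [0, 2, -2, 0], [-1, -1, 2, 0], [-1, 0, 0, 2]].
The roots have two lengths (squared-length ratio 2:1); the short ones are alpha_{1,3,4}. The associated Dynkin diagram is a chain of 4 nodes with a double edge at one end; the terminal node there is the unique long simple root (C_4), so the type is C_4 (the algebra sp(8)).

type C_4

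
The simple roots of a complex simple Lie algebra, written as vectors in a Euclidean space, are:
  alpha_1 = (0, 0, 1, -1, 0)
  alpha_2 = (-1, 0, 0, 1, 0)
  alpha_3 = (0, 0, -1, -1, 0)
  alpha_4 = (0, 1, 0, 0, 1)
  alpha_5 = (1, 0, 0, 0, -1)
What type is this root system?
D_5

Compute the Cartan integers a_ij = 2(alpha_i, alpha_j)/(alpha_j, alpha_j); the resulting 5x5 Cartan matrix is
[[2, -1, 0, 0, 0], [-1, 2, -1, 0, -1], [0, -1, 2, 0, 0], [0, 0, 0, 2, -1], [0, -1, 0, -1, 2]].
All simple roots have the same length, so the diagram is simply laced. The associated Dynkin diagram is a chain of 3 nodes with a fork of two nodes at one end (D_5), so the type is D_5 (the algebra so(10)).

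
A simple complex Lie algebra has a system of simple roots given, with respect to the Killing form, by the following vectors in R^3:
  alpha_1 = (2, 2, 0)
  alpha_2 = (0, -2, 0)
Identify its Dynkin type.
B_2 (so(5))

Compute the Cartan integers a_ij = 2(alpha_i, alpha_j)/(alpha_j, alpha_j); the resulting 2x2 Cartan matrix is
[[2, -2], [-1, 2]].
The roots have two lengths (squared-length ratio 2:1); the short ones are alpha_{2}. The associated Dynkin diagram is a chain of 2 nodes with a double edge at one end; the terminal node there is the unique short simple root (B_2), so the type is B_2 (the algebra so(5)).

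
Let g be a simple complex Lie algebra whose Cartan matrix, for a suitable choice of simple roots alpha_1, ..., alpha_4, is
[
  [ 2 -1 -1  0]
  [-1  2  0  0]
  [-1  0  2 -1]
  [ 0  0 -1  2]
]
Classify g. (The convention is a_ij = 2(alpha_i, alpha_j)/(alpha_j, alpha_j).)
A_4

The matrix has rank 4 with 2's on the diagonal. Reading the off-diagonal entries as Dynkin edges (a single edge where a_ij = a_ji = -1; a double or triple edge where a_ij * a_ji = 2 or 3), the diagram is a chain of 4 nodes with single edges (A_4). One simple-root ordering that puts it in standard form is (alpha_4, alpha_3, alpha_1, alpha_2). So the algebra is type A_4, i.e. sl(5).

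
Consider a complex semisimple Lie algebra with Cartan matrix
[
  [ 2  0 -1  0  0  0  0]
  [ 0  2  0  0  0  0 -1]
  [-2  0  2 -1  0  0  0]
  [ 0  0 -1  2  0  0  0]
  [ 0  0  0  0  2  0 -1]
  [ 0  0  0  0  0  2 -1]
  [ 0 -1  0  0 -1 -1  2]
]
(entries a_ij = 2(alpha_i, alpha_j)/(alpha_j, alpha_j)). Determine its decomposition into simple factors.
B_3 (so(7)) + D_4 (so(8))

The diagram associated to this matrix has two connected components: the simple roots {alpha_1, alpha_3, alpha_4} form a chain of 3 nodes with a double edge at one end; the terminal node there is the unique short simple root (B_3), and {alpha_2, alpha_5, alpha_6, alpha_7} form a chain of 2 nodes with a fork of two nodes at one end (D_4). A semisimple Lie algebra decomposes uniquely as the direct sum of simple ideals, one per connected component of its Dynkin diagram, so g ≅ B_3 ⊕ D_4 (dimension 21 + 28 = 49).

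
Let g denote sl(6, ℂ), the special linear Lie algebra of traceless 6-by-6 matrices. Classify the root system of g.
A5

This is sl(6), which has dimension 6^2 - 1 = 35 and rank 6 - 1 = 5 (a Cartan subalgebra is the diagonal traceless matrices). In the classification of classical Lie algebras, the special linear algebra sl(n+1) has type A_n; here n = 5, so the Dynkin diagram is a chain of 5 nodes with single edges (A_5). Hence the type is A_5.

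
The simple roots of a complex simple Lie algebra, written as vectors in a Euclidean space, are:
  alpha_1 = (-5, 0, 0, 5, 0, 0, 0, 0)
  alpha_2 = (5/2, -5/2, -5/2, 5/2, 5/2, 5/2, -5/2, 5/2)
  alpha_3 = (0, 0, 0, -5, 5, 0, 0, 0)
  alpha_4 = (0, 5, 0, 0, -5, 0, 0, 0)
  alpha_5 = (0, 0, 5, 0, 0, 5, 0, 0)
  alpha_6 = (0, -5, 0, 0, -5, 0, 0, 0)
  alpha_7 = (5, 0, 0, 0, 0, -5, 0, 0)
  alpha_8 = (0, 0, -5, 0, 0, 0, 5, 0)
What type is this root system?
Compute the Cartan integers a_ij = 2(alpha_i, alpha_j)/(alpha_j, alpha_j); the resulting 8x8 Cartan matrix is
[[2, 0, -1, 0, 0, 0, -1, 0], [0, 2, 0, -1, 0, 0, 0, 0], [-1, 0, 2, -1, 0, -1, 0, 0], [0, -1, -1, 2, 0, 0, 0, 0], [0, 0, 0, 0, 2, 0, -1, -1], [0, 0, -1, 0, 0, 2, 0, 0], [-1, 0, 0, 0, -1, 0, 2, 0], [0, 0, 0, 0, -1, 0, 0, 2]].
All simple roots have the same length, so the diagram is simply laced. The associated Dynkin diagram is a chain of 7 nodes with one extra node attached to the third node from one end (E_8), so the type is E_8.

E_8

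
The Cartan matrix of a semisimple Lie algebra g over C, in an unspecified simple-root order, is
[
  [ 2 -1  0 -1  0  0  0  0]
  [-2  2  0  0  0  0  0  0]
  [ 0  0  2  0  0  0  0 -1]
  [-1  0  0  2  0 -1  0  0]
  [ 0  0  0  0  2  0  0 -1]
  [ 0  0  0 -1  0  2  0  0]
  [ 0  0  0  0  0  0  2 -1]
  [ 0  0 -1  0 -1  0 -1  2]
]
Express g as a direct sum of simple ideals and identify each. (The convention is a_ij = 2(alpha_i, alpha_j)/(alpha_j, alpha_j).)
The diagram associated to this matrix has two connected components: the simple roots {alpha_1, alpha_2, alpha_4, alpha_6} form a chain of 4 nodes with a double edge at one end; the terminal node there is the unique long simple root (C_4), and {alpha_3, alpha_5, alpha_7, alpha_8} form a chain of 2 nodes with a fork of two nodes at one end (D_4). A semisimple Lie algebra decomposes uniquely as the direct sum of simple ideals, one per connected component of its Dynkin diagram, so g ≅ C_4 ⊕ D_4 (dimension 36 + 28 = 64).

C_4 + D_4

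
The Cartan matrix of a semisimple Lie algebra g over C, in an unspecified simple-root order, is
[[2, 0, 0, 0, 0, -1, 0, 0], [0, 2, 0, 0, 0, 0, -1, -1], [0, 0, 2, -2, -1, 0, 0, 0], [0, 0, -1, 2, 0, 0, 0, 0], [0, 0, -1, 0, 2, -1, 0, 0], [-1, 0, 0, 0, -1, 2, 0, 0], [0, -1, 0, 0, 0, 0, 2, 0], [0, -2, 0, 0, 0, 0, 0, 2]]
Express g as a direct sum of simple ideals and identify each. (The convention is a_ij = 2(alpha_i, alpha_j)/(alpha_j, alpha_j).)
B_5 (so(11)) + C_3 (sp(6))

The diagram associated to this matrix has two connected components: the simple roots {alpha_1, alpha_3, alpha_4, alpha_5, alpha_6} form a chain of 5 nodes with a double edge at one end; the terminal node there is the unique short simple root (B_5), and {alpha_2, alpha_7, alpha_8} form a chain of 3 nodes with a double edge at one end; the terminal node there is the unique long simple root (C_3). A semisimple Lie algebra decomposes uniquely as the direct sum of simple ideals, one per connected component of its Dynkin diagram, so g ≅ B_5 ⊕ C_3 (dimension 55 + 21 = 76).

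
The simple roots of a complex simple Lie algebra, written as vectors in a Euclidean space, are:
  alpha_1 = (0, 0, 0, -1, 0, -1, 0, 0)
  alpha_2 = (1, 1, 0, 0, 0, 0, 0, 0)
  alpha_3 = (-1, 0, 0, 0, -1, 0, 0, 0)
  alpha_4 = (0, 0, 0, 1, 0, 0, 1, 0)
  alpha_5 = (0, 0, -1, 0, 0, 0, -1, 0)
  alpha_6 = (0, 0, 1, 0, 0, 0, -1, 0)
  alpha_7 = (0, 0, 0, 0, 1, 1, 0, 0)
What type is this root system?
D7

Compute the Cartan integers a_ij = 2(alpha_i, alpha_j)/(alpha_j, alpha_j); the resulting 7x7 Cartan matrix is
[[2, 0, 0, -1, 0, 0, -1], [0, 2, -1, 0, 0, 0, 0], [0, -1, 2, 0, 0, 0, -1], [-1, 0, 0, 2, -1, -1, 0], [0, 0, 0, -1, 2, 0, 0], [0, 0, 0, -1, 0, 2, 0], [-1, 0, -1, 0, 0, 0, 2]].
All simple roots have the same length, so the diagram is simply laced. The associated Dynkin diagram is a chain of 5 nodes with a fork of two nodes at one end (D_7), so the type is D_7 (the algebra so(14)).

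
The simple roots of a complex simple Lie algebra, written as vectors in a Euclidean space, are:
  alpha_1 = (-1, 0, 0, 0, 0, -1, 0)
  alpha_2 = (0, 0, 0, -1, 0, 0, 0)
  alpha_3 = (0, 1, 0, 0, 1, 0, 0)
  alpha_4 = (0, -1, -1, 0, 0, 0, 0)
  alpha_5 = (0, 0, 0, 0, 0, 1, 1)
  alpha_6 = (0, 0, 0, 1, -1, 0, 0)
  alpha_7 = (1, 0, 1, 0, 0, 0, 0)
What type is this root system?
B_7

Compute the Cartan integers a_ij = 2(alpha_i, alpha_j)/(alpha_j, alpha_j); the resulting 7x7 Cartan matrix is
[[2, 0, 0, 0, -1, 0, -1], [0, 2, 0, 0, 0, -1, 0], [0, 0, 2, -1, 0, -1, 0], [0, 0, -1, 2, 0, 0, -1], [-1, 0, 0, 0, 2, 0, 0], [0, -2, -1, 0, 0, 2, 0], [-1, 0, 0, -1, 0, 0, 2]].
The roots have two lengths (squared-length ratio 2:1); the short ones are alpha_{2}. The associated Dynkin diagram is a chain of 7 nodes with a double edge at one end; the terminal node there is the unique short simple root (B_7), so the type is B_7 (the algebra so(15)).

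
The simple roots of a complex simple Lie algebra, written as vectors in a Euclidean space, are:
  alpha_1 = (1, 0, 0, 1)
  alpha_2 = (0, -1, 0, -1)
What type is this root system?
A_2

Compute the Cartan integers a_ij = 2(alpha_i, alpha_j)/(alpha_j, alpha_j); the resulting 2x2 Cartan matrix is
[[2, -1], [-1, 2]].
All simple roots have the same length, so the diagram is simply laced. The associated Dynkin diagram is a chain of 2 nodes with single edges (A_2), so the type is A_2 (the algebra sl(3)).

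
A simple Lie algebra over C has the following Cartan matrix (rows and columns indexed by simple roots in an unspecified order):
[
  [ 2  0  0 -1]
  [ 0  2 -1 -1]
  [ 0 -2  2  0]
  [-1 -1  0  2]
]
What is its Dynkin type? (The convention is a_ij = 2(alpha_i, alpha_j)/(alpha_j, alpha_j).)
The matrix has rank 4 with 2's on the diagonal. Reading the off-diagonal entries as Dynkin edges (a single edge where a_ij = a_ji = -1; a double or triple edge where a_ij * a_ji = 2 or 3), the diagram is a chain of 4 nodes with a double edge at one end; the terminal node there is the unique long simple root (C_4). One simple-root ordering that puts it in standard form is (alpha_1, alpha_4, alpha_2, alpha_3). So the algebra is type C_4, i.e. sp(8).

C4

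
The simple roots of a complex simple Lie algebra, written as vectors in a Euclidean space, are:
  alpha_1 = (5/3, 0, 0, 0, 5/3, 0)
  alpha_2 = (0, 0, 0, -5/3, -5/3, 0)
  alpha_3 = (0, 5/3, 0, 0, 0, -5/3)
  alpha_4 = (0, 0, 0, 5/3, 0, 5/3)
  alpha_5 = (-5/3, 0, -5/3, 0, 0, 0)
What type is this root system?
A_5

Compute the Cartan integers a_ij = 2(alpha_i, alpha_j)/(alpha_j, alpha_j); the resulting 5x5 Cartan matrix is
[[2, -1, 0, 0, -1], [-1, 2, 0, -1, 0], [0, 0, 2, -1, 0], [0, -1, -1, 2, 0], [-1, 0, 0, 0, 2]].
All simple roots have the same length, so the diagram is simply laced. The associated Dynkin diagram is a chain of 5 nodes with single edges (A_5), so the type is A_5 (the algebra sl(6)).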